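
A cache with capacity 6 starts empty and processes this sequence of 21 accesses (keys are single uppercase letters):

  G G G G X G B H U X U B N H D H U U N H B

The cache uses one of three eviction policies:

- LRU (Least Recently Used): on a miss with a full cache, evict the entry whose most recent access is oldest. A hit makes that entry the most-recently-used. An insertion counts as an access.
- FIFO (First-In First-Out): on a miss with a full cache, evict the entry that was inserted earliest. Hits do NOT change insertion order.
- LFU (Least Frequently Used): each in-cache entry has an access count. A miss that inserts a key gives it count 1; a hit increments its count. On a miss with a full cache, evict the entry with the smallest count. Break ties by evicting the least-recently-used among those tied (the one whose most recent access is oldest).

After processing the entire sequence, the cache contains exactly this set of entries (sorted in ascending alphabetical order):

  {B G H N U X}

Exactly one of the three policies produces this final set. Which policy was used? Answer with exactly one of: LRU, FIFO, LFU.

Answer: LFU

Derivation:
Simulating under each policy and comparing final sets:
  LRU: final set = {B D H N U X} -> differs
  FIFO: final set = {B D H N U X} -> differs
  LFU: final set = {B G H N U X} -> MATCHES target
Only LFU produces the target set.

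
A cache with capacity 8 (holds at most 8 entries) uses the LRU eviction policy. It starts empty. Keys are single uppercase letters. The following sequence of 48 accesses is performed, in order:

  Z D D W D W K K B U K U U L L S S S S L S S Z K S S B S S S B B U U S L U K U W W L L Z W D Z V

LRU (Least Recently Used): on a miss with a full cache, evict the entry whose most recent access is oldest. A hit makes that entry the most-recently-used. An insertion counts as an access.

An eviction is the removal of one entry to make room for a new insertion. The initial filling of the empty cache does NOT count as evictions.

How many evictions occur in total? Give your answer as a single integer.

Answer: 1

Derivation:
LRU simulation (capacity=8):
  1. access Z: MISS. Cache (LRU->MRU): [Z]
  2. access D: MISS. Cache (LRU->MRU): [Z D]
  3. access D: HIT. Cache (LRU->MRU): [Z D]
  4. access W: MISS. Cache (LRU->MRU): [Z D W]
  5. access D: HIT. Cache (LRU->MRU): [Z W D]
  6. access W: HIT. Cache (LRU->MRU): [Z D W]
  7. access K: MISS. Cache (LRU->MRU): [Z D W K]
  8. access K: HIT. Cache (LRU->MRU): [Z D W K]
  9. access B: MISS. Cache (LRU->MRU): [Z D W K B]
  10. access U: MISS. Cache (LRU->MRU): [Z D W K B U]
  11. access K: HIT. Cache (LRU->MRU): [Z D W B U K]
  12. access U: HIT. Cache (LRU->MRU): [Z D W B K U]
  13. access U: HIT. Cache (LRU->MRU): [Z D W B K U]
  14. access L: MISS. Cache (LRU->MRU): [Z D W B K U L]
  15. access L: HIT. Cache (LRU->MRU): [Z D W B K U L]
  16. access S: MISS. Cache (LRU->MRU): [Z D W B K U L S]
  17. access S: HIT. Cache (LRU->MRU): [Z D W B K U L S]
  18. access S: HIT. Cache (LRU->MRU): [Z D W B K U L S]
  19. access S: HIT. Cache (LRU->MRU): [Z D W B K U L S]
  20. access L: HIT. Cache (LRU->MRU): [Z D W B K U S L]
  21. access S: HIT. Cache (LRU->MRU): [Z D W B K U L S]
  22. access S: HIT. Cache (LRU->MRU): [Z D W B K U L S]
  23. access Z: HIT. Cache (LRU->MRU): [D W B K U L S Z]
  24. access K: HIT. Cache (LRU->MRU): [D W B U L S Z K]
  25. access S: HIT. Cache (LRU->MRU): [D W B U L Z K S]
  26. access S: HIT. Cache (LRU->MRU): [D W B U L Z K S]
  27. access B: HIT. Cache (LRU->MRU): [D W U L Z K S B]
  28. access S: HIT. Cache (LRU->MRU): [D W U L Z K B S]
  29. access S: HIT. Cache (LRU->MRU): [D W U L Z K B S]
  30. access S: HIT. Cache (LRU->MRU): [D W U L Z K B S]
  31. access B: HIT. Cache (LRU->MRU): [D W U L Z K S B]
  32. access B: HIT. Cache (LRU->MRU): [D W U L Z K S B]
  33. access U: HIT. Cache (LRU->MRU): [D W L Z K S B U]
  34. access U: HIT. Cache (LRU->MRU): [D W L Z K S B U]
  35. access S: HIT. Cache (LRU->MRU): [D W L Z K B U S]
  36. access L: HIT. Cache (LRU->MRU): [D W Z K B U S L]
  37. access U: HIT. Cache (LRU->MRU): [D W Z K B S L U]
  38. access K: HIT. Cache (LRU->MRU): [D W Z B S L U K]
  39. access U: HIT. Cache (LRU->MRU): [D W Z B S L K U]
  40. access W: HIT. Cache (LRU->MRU): [D Z B S L K U W]
  41. access W: HIT. Cache (LRU->MRU): [D Z B S L K U W]
  42. access L: HIT. Cache (LRU->MRU): [D Z B S K U W L]
  43. access L: HIT. Cache (LRU->MRU): [D Z B S K U W L]
  44. access Z: HIT. Cache (LRU->MRU): [D B S K U W L Z]
  45. access W: HIT. Cache (LRU->MRU): [D B S K U L Z W]
  46. access D: HIT. Cache (LRU->MRU): [B S K U L Z W D]
  47. access Z: HIT. Cache (LRU->MRU): [B S K U L W D Z]
  48. access V: MISS, evict B. Cache (LRU->MRU): [S K U L W D Z V]
Total: 39 hits, 9 misses, 1 evictions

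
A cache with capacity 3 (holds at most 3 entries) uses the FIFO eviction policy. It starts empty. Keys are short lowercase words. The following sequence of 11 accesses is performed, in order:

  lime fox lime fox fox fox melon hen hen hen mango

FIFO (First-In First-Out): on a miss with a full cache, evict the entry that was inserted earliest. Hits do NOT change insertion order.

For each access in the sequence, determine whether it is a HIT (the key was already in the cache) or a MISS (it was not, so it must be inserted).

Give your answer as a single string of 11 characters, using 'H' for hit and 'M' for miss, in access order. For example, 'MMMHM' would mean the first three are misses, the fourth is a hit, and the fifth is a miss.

Answer: MMHHHHMMHHM

Derivation:
FIFO simulation (capacity=3):
  1. access lime: MISS. Cache (old->new): [lime]
  2. access fox: MISS. Cache (old->new): [lime fox]
  3. access lime: HIT. Cache (old->new): [lime fox]
  4. access fox: HIT. Cache (old->new): [lime fox]
  5. access fox: HIT. Cache (old->new): [lime fox]
  6. access fox: HIT. Cache (old->new): [lime fox]
  7. access melon: MISS. Cache (old->new): [lime fox melon]
  8. access hen: MISS, evict lime. Cache (old->new): [fox melon hen]
  9. access hen: HIT. Cache (old->new): [fox melon hen]
  10. access hen: HIT. Cache (old->new): [fox melon hen]
  11. access mango: MISS, evict fox. Cache (old->new): [melon hen mango]
Total: 6 hits, 5 misses, 2 evictions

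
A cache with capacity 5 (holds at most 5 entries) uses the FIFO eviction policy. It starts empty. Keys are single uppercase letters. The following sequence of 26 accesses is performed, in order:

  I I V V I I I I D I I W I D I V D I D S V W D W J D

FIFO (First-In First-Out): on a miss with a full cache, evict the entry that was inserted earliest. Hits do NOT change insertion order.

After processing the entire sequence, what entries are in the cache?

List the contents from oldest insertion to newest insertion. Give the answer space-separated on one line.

FIFO simulation (capacity=5):
  1. access I: MISS. Cache (old->new): [I]
  2. access I: HIT. Cache (old->new): [I]
  3. access V: MISS. Cache (old->new): [I V]
  4. access V: HIT. Cache (old->new): [I V]
  5. access I: HIT. Cache (old->new): [I V]
  6. access I: HIT. Cache (old->new): [I V]
  7. access I: HIT. Cache (old->new): [I V]
  8. access I: HIT. Cache (old->new): [I V]
  9. access D: MISS. Cache (old->new): [I V D]
  10. access I: HIT. Cache (old->new): [I V D]
  11. access I: HIT. Cache (old->new): [I V D]
  12. access W: MISS. Cache (old->new): [I V D W]
  13. access I: HIT. Cache (old->new): [I V D W]
  14. access D: HIT. Cache (old->new): [I V D W]
  15. access I: HIT. Cache (old->new): [I V D W]
  16. access V: HIT. Cache (old->new): [I V D W]
  17. access D: HIT. Cache (old->new): [I V D W]
  18. access I: HIT. Cache (old->new): [I V D W]
  19. access D: HIT. Cache (old->new): [I V D W]
  20. access S: MISS. Cache (old->new): [I V D W S]
  21. access V: HIT. Cache (old->new): [I V D W S]
  22. access W: HIT. Cache (old->new): [I V D W S]
  23. access D: HIT. Cache (old->new): [I V D W S]
  24. access W: HIT. Cache (old->new): [I V D W S]
  25. access J: MISS, evict I. Cache (old->new): [V D W S J]
  26. access D: HIT. Cache (old->new): [V D W S J]
Total: 20 hits, 6 misses, 1 evictions

Answer: V D W S J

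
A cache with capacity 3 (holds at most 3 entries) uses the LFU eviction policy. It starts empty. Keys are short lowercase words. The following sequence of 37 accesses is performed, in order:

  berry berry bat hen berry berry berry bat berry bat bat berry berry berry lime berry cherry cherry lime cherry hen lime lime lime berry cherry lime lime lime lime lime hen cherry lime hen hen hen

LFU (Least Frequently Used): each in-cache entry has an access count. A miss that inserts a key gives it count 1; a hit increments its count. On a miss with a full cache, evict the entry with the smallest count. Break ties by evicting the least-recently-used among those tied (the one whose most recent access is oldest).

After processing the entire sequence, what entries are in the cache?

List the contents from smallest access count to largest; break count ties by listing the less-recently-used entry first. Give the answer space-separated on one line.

Answer: hen lime berry

Derivation:
LFU simulation (capacity=3):
  1. access berry: MISS. Cache: [berry(c=1)]
  2. access berry: HIT, count now 2. Cache: [berry(c=2)]
  3. access bat: MISS. Cache: [bat(c=1) berry(c=2)]
  4. access hen: MISS. Cache: [bat(c=1) hen(c=1) berry(c=2)]
  5. access berry: HIT, count now 3. Cache: [bat(c=1) hen(c=1) berry(c=3)]
  6. access berry: HIT, count now 4. Cache: [bat(c=1) hen(c=1) berry(c=4)]
  7. access berry: HIT, count now 5. Cache: [bat(c=1) hen(c=1) berry(c=5)]
  8. access bat: HIT, count now 2. Cache: [hen(c=1) bat(c=2) berry(c=5)]
  9. access berry: HIT, count now 6. Cache: [hen(c=1) bat(c=2) berry(c=6)]
  10. access bat: HIT, count now 3. Cache: [hen(c=1) bat(c=3) berry(c=6)]
  11. access bat: HIT, count now 4. Cache: [hen(c=1) bat(c=4) berry(c=6)]
  12. access berry: HIT, count now 7. Cache: [hen(c=1) bat(c=4) berry(c=7)]
  13. access berry: HIT, count now 8. Cache: [hen(c=1) bat(c=4) berry(c=8)]
  14. access berry: HIT, count now 9. Cache: [hen(c=1) bat(c=4) berry(c=9)]
  15. access lime: MISS, evict hen(c=1). Cache: [lime(c=1) bat(c=4) berry(c=9)]
  16. access berry: HIT, count now 10. Cache: [lime(c=1) bat(c=4) berry(c=10)]
  17. access cherry: MISS, evict lime(c=1). Cache: [cherry(c=1) bat(c=4) berry(c=10)]
  18. access cherry: HIT, count now 2. Cache: [cherry(c=2) bat(c=4) berry(c=10)]
  19. access lime: MISS, evict cherry(c=2). Cache: [lime(c=1) bat(c=4) berry(c=10)]
  20. access cherry: MISS, evict lime(c=1). Cache: [cherry(c=1) bat(c=4) berry(c=10)]
  21. access hen: MISS, evict cherry(c=1). Cache: [hen(c=1) bat(c=4) berry(c=10)]
  22. access lime: MISS, evict hen(c=1). Cache: [lime(c=1) bat(c=4) berry(c=10)]
  23. access lime: HIT, count now 2. Cache: [lime(c=2) bat(c=4) berry(c=10)]
  24. access lime: HIT, count now 3. Cache: [lime(c=3) bat(c=4) berry(c=10)]
  25. access berry: HIT, count now 11. Cache: [lime(c=3) bat(c=4) berry(c=11)]
  26. access cherry: MISS, evict lime(c=3). Cache: [cherry(c=1) bat(c=4) berry(c=11)]
  27. access lime: MISS, evict cherry(c=1). Cache: [lime(c=1) bat(c=4) berry(c=11)]
  28. access lime: HIT, count now 2. Cache: [lime(c=2) bat(c=4) berry(c=11)]
  29. access lime: HIT, count now 3. Cache: [lime(c=3) bat(c=4) berry(c=11)]
  30. access lime: HIT, count now 4. Cache: [bat(c=4) lime(c=4) berry(c=11)]
  31. access lime: HIT, count now 5. Cache: [bat(c=4) lime(c=5) berry(c=11)]
  32. access hen: MISS, evict bat(c=4). Cache: [hen(c=1) lime(c=5) berry(c=11)]
  33. access cherry: MISS, evict hen(c=1). Cache: [cherry(c=1) lime(c=5) berry(c=11)]
  34. access lime: HIT, count now 6. Cache: [cherry(c=1) lime(c=6) berry(c=11)]
  35. access hen: MISS, evict cherry(c=1). Cache: [hen(c=1) lime(c=6) berry(c=11)]
  36. access hen: HIT, count now 2. Cache: [hen(c=2) lime(c=6) berry(c=11)]
  37. access hen: HIT, count now 3. Cache: [hen(c=3) lime(c=6) berry(c=11)]
Total: 23 hits, 14 misses, 11 evictions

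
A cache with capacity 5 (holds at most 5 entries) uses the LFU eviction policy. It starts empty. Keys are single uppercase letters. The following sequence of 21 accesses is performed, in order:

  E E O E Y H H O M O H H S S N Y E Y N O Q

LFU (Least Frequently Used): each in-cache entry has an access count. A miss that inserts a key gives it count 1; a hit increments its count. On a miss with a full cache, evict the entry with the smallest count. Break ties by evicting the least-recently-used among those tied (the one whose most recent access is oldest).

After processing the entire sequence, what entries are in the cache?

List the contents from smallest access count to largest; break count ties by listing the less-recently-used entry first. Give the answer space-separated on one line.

LFU simulation (capacity=5):
  1. access E: MISS. Cache: [E(c=1)]
  2. access E: HIT, count now 2. Cache: [E(c=2)]
  3. access O: MISS. Cache: [O(c=1) E(c=2)]
  4. access E: HIT, count now 3. Cache: [O(c=1) E(c=3)]
  5. access Y: MISS. Cache: [O(c=1) Y(c=1) E(c=3)]
  6. access H: MISS. Cache: [O(c=1) Y(c=1) H(c=1) E(c=3)]
  7. access H: HIT, count now 2. Cache: [O(c=1) Y(c=1) H(c=2) E(c=3)]
  8. access O: HIT, count now 2. Cache: [Y(c=1) H(c=2) O(c=2) E(c=3)]
  9. access M: MISS. Cache: [Y(c=1) M(c=1) H(c=2) O(c=2) E(c=3)]
  10. access O: HIT, count now 3. Cache: [Y(c=1) M(c=1) H(c=2) E(c=3) O(c=3)]
  11. access H: HIT, count now 3. Cache: [Y(c=1) M(c=1) E(c=3) O(c=3) H(c=3)]
  12. access H: HIT, count now 4. Cache: [Y(c=1) M(c=1) E(c=3) O(c=3) H(c=4)]
  13. access S: MISS, evict Y(c=1). Cache: [M(c=1) S(c=1) E(c=3) O(c=3) H(c=4)]
  14. access S: HIT, count now 2. Cache: [M(c=1) S(c=2) E(c=3) O(c=3) H(c=4)]
  15. access N: MISS, evict M(c=1). Cache: [N(c=1) S(c=2) E(c=3) O(c=3) H(c=4)]
  16. access Y: MISS, evict N(c=1). Cache: [Y(c=1) S(c=2) E(c=3) O(c=3) H(c=4)]
  17. access E: HIT, count now 4. Cache: [Y(c=1) S(c=2) O(c=3) H(c=4) E(c=4)]
  18. access Y: HIT, count now 2. Cache: [S(c=2) Y(c=2) O(c=3) H(c=4) E(c=4)]
  19. access N: MISS, evict S(c=2). Cache: [N(c=1) Y(c=2) O(c=3) H(c=4) E(c=4)]
  20. access O: HIT, count now 4. Cache: [N(c=1) Y(c=2) H(c=4) E(c=4) O(c=4)]
  21. access Q: MISS, evict N(c=1). Cache: [Q(c=1) Y(c=2) H(c=4) E(c=4) O(c=4)]
Total: 11 hits, 10 misses, 5 evictions

Answer: Q Y H E O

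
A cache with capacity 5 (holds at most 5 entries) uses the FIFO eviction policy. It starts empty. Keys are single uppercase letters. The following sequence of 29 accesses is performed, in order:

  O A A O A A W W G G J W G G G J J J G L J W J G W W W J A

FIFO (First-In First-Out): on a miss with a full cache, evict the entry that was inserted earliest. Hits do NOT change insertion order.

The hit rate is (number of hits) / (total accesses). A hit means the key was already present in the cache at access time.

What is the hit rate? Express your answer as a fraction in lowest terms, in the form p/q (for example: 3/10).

Answer: 23/29

Derivation:
FIFO simulation (capacity=5):
  1. access O: MISS. Cache (old->new): [O]
  2. access A: MISS. Cache (old->new): [O A]
  3. access A: HIT. Cache (old->new): [O A]
  4. access O: HIT. Cache (old->new): [O A]
  5. access A: HIT. Cache (old->new): [O A]
  6. access A: HIT. Cache (old->new): [O A]
  7. access W: MISS. Cache (old->new): [O A W]
  8. access W: HIT. Cache (old->new): [O A W]
  9. access G: MISS. Cache (old->new): [O A W G]
  10. access G: HIT. Cache (old->new): [O A W G]
  11. access J: MISS. Cache (old->new): [O A W G J]
  12. access W: HIT. Cache (old->new): [O A W G J]
  13. access G: HIT. Cache (old->new): [O A W G J]
  14. access G: HIT. Cache (old->new): [O A W G J]
  15. access G: HIT. Cache (old->new): [O A W G J]
  16. access J: HIT. Cache (old->new): [O A W G J]
  17. access J: HIT. Cache (old->new): [O A W G J]
  18. access J: HIT. Cache (old->new): [O A W G J]
  19. access G: HIT. Cache (old->new): [O A W G J]
  20. access L: MISS, evict O. Cache (old->new): [A W G J L]
  21. access J: HIT. Cache (old->new): [A W G J L]
  22. access W: HIT. Cache (old->new): [A W G J L]
  23. access J: HIT. Cache (old->new): [A W G J L]
  24. access G: HIT. Cache (old->new): [A W G J L]
  25. access W: HIT. Cache (old->new): [A W G J L]
  26. access W: HIT. Cache (old->new): [A W G J L]
  27. access W: HIT. Cache (old->new): [A W G J L]
  28. access J: HIT. Cache (old->new): [A W G J L]
  29. access A: HIT. Cache (old->new): [A W G J L]
Total: 23 hits, 6 misses, 1 evictions

Hit rate = 23/29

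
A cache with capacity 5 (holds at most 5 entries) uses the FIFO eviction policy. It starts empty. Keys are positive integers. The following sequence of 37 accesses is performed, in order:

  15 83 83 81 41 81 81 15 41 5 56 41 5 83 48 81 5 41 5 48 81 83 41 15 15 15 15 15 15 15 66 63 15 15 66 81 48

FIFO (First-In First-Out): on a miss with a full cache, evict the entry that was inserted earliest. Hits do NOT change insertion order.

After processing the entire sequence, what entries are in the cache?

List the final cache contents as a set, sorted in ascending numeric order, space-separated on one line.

Answer: 15 48 63 66 81

Derivation:
FIFO simulation (capacity=5):
  1. access 15: MISS. Cache (old->new): [15]
  2. access 83: MISS. Cache (old->new): [15 83]
  3. access 83: HIT. Cache (old->new): [15 83]
  4. access 81: MISS. Cache (old->new): [15 83 81]
  5. access 41: MISS. Cache (old->new): [15 83 81 41]
  6. access 81: HIT. Cache (old->new): [15 83 81 41]
  7. access 81: HIT. Cache (old->new): [15 83 81 41]
  8. access 15: HIT. Cache (old->new): [15 83 81 41]
  9. access 41: HIT. Cache (old->new): [15 83 81 41]
  10. access 5: MISS. Cache (old->new): [15 83 81 41 5]
  11. access 56: MISS, evict 15. Cache (old->new): [83 81 41 5 56]
  12. access 41: HIT. Cache (old->new): [83 81 41 5 56]
  13. access 5: HIT. Cache (old->new): [83 81 41 5 56]
  14. access 83: HIT. Cache (old->new): [83 81 41 5 56]
  15. access 48: MISS, evict 83. Cache (old->new): [81 41 5 56 48]
  16. access 81: HIT. Cache (old->new): [81 41 5 56 48]
  17. access 5: HIT. Cache (old->new): [81 41 5 56 48]
  18. access 41: HIT. Cache (old->new): [81 41 5 56 48]
  19. access 5: HIT. Cache (old->new): [81 41 5 56 48]
  20. access 48: HIT. Cache (old->new): [81 41 5 56 48]
  21. access 81: HIT. Cache (old->new): [81 41 5 56 48]
  22. access 83: MISS, evict 81. Cache (old->new): [41 5 56 48 83]
  23. access 41: HIT. Cache (old->new): [41 5 56 48 83]
  24. access 15: MISS, evict 41. Cache (old->new): [5 56 48 83 15]
  25. access 15: HIT. Cache (old->new): [5 56 48 83 15]
  26. access 15: HIT. Cache (old->new): [5 56 48 83 15]
  27. access 15: HIT. Cache (old->new): [5 56 48 83 15]
  28. access 15: HIT. Cache (old->new): [5 56 48 83 15]
  29. access 15: HIT. Cache (old->new): [5 56 48 83 15]
  30. access 15: HIT. Cache (old->new): [5 56 48 83 15]
  31. access 66: MISS, evict 5. Cache (old->new): [56 48 83 15 66]
  32. access 63: MISS, evict 56. Cache (old->new): [48 83 15 66 63]
  33. access 15: HIT. Cache (old->new): [48 83 15 66 63]
  34. access 15: HIT. Cache (old->new): [48 83 15 66 63]
  35. access 66: HIT. Cache (old->new): [48 83 15 66 63]
  36. access 81: MISS, evict 48. Cache (old->new): [83 15 66 63 81]
  37. access 48: MISS, evict 83. Cache (old->new): [15 66 63 81 48]
Total: 24 hits, 13 misses, 8 evictions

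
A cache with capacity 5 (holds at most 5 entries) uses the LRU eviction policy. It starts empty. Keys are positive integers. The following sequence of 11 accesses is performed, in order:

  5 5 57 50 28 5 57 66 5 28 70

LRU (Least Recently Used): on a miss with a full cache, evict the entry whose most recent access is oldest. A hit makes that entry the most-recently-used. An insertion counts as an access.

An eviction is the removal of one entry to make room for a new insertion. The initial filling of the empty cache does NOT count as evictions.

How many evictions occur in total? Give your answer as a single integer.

Answer: 1

Derivation:
LRU simulation (capacity=5):
  1. access 5: MISS. Cache (LRU->MRU): [5]
  2. access 5: HIT. Cache (LRU->MRU): [5]
  3. access 57: MISS. Cache (LRU->MRU): [5 57]
  4. access 50: MISS. Cache (LRU->MRU): [5 57 50]
  5. access 28: MISS. Cache (LRU->MRU): [5 57 50 28]
  6. access 5: HIT. Cache (LRU->MRU): [57 50 28 5]
  7. access 57: HIT. Cache (LRU->MRU): [50 28 5 57]
  8. access 66: MISS. Cache (LRU->MRU): [50 28 5 57 66]
  9. access 5: HIT. Cache (LRU->MRU): [50 28 57 66 5]
  10. access 28: HIT. Cache (LRU->MRU): [50 57 66 5 28]
  11. access 70: MISS, evict 50. Cache (LRU->MRU): [57 66 5 28 70]
Total: 5 hits, 6 misses, 1 evictions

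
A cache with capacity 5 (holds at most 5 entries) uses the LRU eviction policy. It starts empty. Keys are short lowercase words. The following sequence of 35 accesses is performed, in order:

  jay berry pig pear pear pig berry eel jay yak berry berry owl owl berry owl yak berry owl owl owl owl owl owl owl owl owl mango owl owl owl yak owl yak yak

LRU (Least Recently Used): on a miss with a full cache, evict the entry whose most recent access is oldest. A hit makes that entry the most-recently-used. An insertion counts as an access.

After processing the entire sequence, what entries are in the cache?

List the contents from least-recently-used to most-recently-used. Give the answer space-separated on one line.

LRU simulation (capacity=5):
  1. access jay: MISS. Cache (LRU->MRU): [jay]
  2. access berry: MISS. Cache (LRU->MRU): [jay berry]
  3. access pig: MISS. Cache (LRU->MRU): [jay berry pig]
  4. access pear: MISS. Cache (LRU->MRU): [jay berry pig pear]
  5. access pear: HIT. Cache (LRU->MRU): [jay berry pig pear]
  6. access pig: HIT. Cache (LRU->MRU): [jay berry pear pig]
  7. access berry: HIT. Cache (LRU->MRU): [jay pear pig berry]
  8. access eel: MISS. Cache (LRU->MRU): [jay pear pig berry eel]
  9. access jay: HIT. Cache (LRU->MRU): [pear pig berry eel jay]
  10. access yak: MISS, evict pear. Cache (LRU->MRU): [pig berry eel jay yak]
  11. access berry: HIT. Cache (LRU->MRU): [pig eel jay yak berry]
  12. access berry: HIT. Cache (LRU->MRU): [pig eel jay yak berry]
  13. access owl: MISS, evict pig. Cache (LRU->MRU): [eel jay yak berry owl]
  14. access owl: HIT. Cache (LRU->MRU): [eel jay yak berry owl]
  15. access berry: HIT. Cache (LRU->MRU): [eel jay yak owl berry]
  16. access owl: HIT. Cache (LRU->MRU): [eel jay yak berry owl]
  17. access yak: HIT. Cache (LRU->MRU): [eel jay berry owl yak]
  18. access berry: HIT. Cache (LRU->MRU): [eel jay owl yak berry]
  19. access owl: HIT. Cache (LRU->MRU): [eel jay yak berry owl]
  20. access owl: HIT. Cache (LRU->MRU): [eel jay yak berry owl]
  21. access owl: HIT. Cache (LRU->MRU): [eel jay yak berry owl]
  22. access owl: HIT. Cache (LRU->MRU): [eel jay yak berry owl]
  23. access owl: HIT. Cache (LRU->MRU): [eel jay yak berry owl]
  24. access owl: HIT. Cache (LRU->MRU): [eel jay yak berry owl]
  25. access owl: HIT. Cache (LRU->MRU): [eel jay yak berry owl]
  26. access owl: HIT. Cache (LRU->MRU): [eel jay yak berry owl]
  27. access owl: HIT. Cache (LRU->MRU): [eel jay yak berry owl]
  28. access mango: MISS, evict eel. Cache (LRU->MRU): [jay yak berry owl mango]
  29. access owl: HIT. Cache (LRU->MRU): [jay yak berry mango owl]
  30. access owl: HIT. Cache (LRU->MRU): [jay yak berry mango owl]
  31. access owl: HIT. Cache (LRU->MRU): [jay yak berry mango owl]
  32. access yak: HIT. Cache (LRU->MRU): [jay berry mango owl yak]
  33. access owl: HIT. Cache (LRU->MRU): [jay berry mango yak owl]
  34. access yak: HIT. Cache (LRU->MRU): [jay berry mango owl yak]
  35. access yak: HIT. Cache (LRU->MRU): [jay berry mango owl yak]
Total: 27 hits, 8 misses, 3 evictions

Answer: jay berry mango owl yak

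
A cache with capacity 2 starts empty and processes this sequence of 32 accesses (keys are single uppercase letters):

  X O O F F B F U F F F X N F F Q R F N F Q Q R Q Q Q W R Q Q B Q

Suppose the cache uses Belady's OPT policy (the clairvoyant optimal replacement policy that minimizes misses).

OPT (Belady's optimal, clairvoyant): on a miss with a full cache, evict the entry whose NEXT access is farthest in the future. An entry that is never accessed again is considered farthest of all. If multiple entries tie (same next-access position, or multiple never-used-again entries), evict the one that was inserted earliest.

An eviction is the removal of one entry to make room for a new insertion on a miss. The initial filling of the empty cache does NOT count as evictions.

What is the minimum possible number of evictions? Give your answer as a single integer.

OPT (Belady) simulation (capacity=2):
  1. access X: MISS. Cache: [X]
  2. access O: MISS. Cache: [X O]
  3. access O: HIT. Next use of O: never. Cache: [X O]
  4. access F: MISS, evict O (next use: never). Cache: [X F]
  5. access F: HIT. Next use of F: step 7. Cache: [X F]
  6. access B: MISS, evict X (next use: step 12). Cache: [F B]
  7. access F: HIT. Next use of F: step 9. Cache: [F B]
  8. access U: MISS, evict B (next use: step 31). Cache: [F U]
  9. access F: HIT. Next use of F: step 10. Cache: [F U]
  10. access F: HIT. Next use of F: step 11. Cache: [F U]
  11. access F: HIT. Next use of F: step 14. Cache: [F U]
  12. access X: MISS, evict U (next use: never). Cache: [F X]
  13. access N: MISS, evict X (next use: never). Cache: [F N]
  14. access F: HIT. Next use of F: step 15. Cache: [F N]
  15. access F: HIT. Next use of F: step 18. Cache: [F N]
  16. access Q: MISS, evict N (next use: step 19). Cache: [F Q]
  17. access R: MISS, evict Q (next use: step 21). Cache: [F R]
  18. access F: HIT. Next use of F: step 20. Cache: [F R]
  19. access N: MISS, evict R (next use: step 23). Cache: [F N]
  20. access F: HIT. Next use of F: never. Cache: [F N]
  21. access Q: MISS, evict F (next use: never). Cache: [N Q]
  22. access Q: HIT. Next use of Q: step 24. Cache: [N Q]
  23. access R: MISS, evict N (next use: never). Cache: [Q R]
  24. access Q: HIT. Next use of Q: step 25. Cache: [Q R]
  25. access Q: HIT. Next use of Q: step 26. Cache: [Q R]
  26. access Q: HIT. Next use of Q: step 29. Cache: [Q R]
  27. access W: MISS, evict Q (next use: step 29). Cache: [R W]
  28. access R: HIT. Next use of R: never. Cache: [R W]
  29. access Q: MISS, evict R (next use: never). Cache: [W Q]
  30. access Q: HIT. Next use of Q: step 32. Cache: [W Q]
  31. access B: MISS, evict W (next use: never). Cache: [Q B]
  32. access Q: HIT. Next use of Q: never. Cache: [Q B]
Total: 17 hits, 15 misses, 13 evictions

Answer: 13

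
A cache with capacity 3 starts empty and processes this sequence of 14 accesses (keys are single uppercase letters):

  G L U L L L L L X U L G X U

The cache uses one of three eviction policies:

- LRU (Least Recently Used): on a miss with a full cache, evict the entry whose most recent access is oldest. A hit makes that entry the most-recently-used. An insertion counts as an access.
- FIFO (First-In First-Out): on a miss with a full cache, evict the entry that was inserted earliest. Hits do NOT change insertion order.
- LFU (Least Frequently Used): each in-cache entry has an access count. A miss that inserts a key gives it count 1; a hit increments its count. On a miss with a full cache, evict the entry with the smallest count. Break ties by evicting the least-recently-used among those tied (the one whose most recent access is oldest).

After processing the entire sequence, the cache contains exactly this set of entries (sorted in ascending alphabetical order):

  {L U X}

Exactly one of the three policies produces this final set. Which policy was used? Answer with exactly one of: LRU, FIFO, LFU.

Simulating under each policy and comparing final sets:
  LRU: final set = {G U X} -> differs
  FIFO: final set = {G U X} -> differs
  LFU: final set = {L U X} -> MATCHES target
Only LFU produces the target set.

Answer: LFU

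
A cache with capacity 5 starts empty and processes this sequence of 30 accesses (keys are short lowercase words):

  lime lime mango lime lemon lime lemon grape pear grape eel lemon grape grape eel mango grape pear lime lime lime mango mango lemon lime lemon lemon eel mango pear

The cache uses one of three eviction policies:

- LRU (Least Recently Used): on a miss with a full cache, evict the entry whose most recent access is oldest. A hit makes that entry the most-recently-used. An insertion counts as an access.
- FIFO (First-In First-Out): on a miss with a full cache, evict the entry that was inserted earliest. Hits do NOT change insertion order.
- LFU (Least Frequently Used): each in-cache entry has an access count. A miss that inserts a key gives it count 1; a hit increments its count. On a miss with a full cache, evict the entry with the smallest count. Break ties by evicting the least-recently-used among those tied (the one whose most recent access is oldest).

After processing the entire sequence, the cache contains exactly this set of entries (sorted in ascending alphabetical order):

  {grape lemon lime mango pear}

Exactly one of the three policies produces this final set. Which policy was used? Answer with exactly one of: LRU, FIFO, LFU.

Simulating under each policy and comparing final sets:
  LRU: final set = {eel lemon lime mango pear} -> differs
  FIFO: final set = {eel lemon lime mango pear} -> differs
  LFU: final set = {grape lemon lime mango pear} -> MATCHES target
Only LFU produces the target set.

Answer: LFU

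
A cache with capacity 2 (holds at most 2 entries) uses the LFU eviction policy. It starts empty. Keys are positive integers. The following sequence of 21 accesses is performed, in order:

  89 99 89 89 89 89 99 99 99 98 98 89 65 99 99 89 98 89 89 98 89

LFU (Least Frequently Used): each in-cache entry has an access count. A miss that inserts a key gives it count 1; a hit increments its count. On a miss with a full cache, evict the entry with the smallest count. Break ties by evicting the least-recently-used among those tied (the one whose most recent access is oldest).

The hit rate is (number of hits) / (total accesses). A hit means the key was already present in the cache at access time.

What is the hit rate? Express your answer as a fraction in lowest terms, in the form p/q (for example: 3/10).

Answer: 5/7

Derivation:
LFU simulation (capacity=2):
  1. access 89: MISS. Cache: [89(c=1)]
  2. access 99: MISS. Cache: [89(c=1) 99(c=1)]
  3. access 89: HIT, count now 2. Cache: [99(c=1) 89(c=2)]
  4. access 89: HIT, count now 3. Cache: [99(c=1) 89(c=3)]
  5. access 89: HIT, count now 4. Cache: [99(c=1) 89(c=4)]
  6. access 89: HIT, count now 5. Cache: [99(c=1) 89(c=5)]
  7. access 99: HIT, count now 2. Cache: [99(c=2) 89(c=5)]
  8. access 99: HIT, count now 3. Cache: [99(c=3) 89(c=5)]
  9. access 99: HIT, count now 4. Cache: [99(c=4) 89(c=5)]
  10. access 98: MISS, evict 99(c=4). Cache: [98(c=1) 89(c=5)]
  11. access 98: HIT, count now 2. Cache: [98(c=2) 89(c=5)]
  12. access 89: HIT, count now 6. Cache: [98(c=2) 89(c=6)]
  13. access 65: MISS, evict 98(c=2). Cache: [65(c=1) 89(c=6)]
  14. access 99: MISS, evict 65(c=1). Cache: [99(c=1) 89(c=6)]
  15. access 99: HIT, count now 2. Cache: [99(c=2) 89(c=6)]
  16. access 89: HIT, count now 7. Cache: [99(c=2) 89(c=7)]
  17. access 98: MISS, evict 99(c=2). Cache: [98(c=1) 89(c=7)]
  18. access 89: HIT, count now 8. Cache: [98(c=1) 89(c=8)]
  19. access 89: HIT, count now 9. Cache: [98(c=1) 89(c=9)]
  20. access 98: HIT, count now 2. Cache: [98(c=2) 89(c=9)]
  21. access 89: HIT, count now 10. Cache: [98(c=2) 89(c=10)]
Total: 15 hits, 6 misses, 4 evictions

Hit rate = 15/21 = 5/7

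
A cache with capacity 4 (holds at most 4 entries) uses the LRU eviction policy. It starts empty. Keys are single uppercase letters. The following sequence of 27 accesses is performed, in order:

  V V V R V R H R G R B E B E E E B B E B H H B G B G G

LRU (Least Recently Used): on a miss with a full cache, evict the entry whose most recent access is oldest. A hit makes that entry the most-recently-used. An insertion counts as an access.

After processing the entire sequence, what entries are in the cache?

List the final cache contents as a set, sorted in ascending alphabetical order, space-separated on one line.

Answer: B E G H

Derivation:
LRU simulation (capacity=4):
  1. access V: MISS. Cache (LRU->MRU): [V]
  2. access V: HIT. Cache (LRU->MRU): [V]
  3. access V: HIT. Cache (LRU->MRU): [V]
  4. access R: MISS. Cache (LRU->MRU): [V R]
  5. access V: HIT. Cache (LRU->MRU): [R V]
  6. access R: HIT. Cache (LRU->MRU): [V R]
  7. access H: MISS. Cache (LRU->MRU): [V R H]
  8. access R: HIT. Cache (LRU->MRU): [V H R]
  9. access G: MISS. Cache (LRU->MRU): [V H R G]
  10. access R: HIT. Cache (LRU->MRU): [V H G R]
  11. access B: MISS, evict V. Cache (LRU->MRU): [H G R B]
  12. access E: MISS, evict H. Cache (LRU->MRU): [G R B E]
  13. access B: HIT. Cache (LRU->MRU): [G R E B]
  14. access E: HIT. Cache (LRU->MRU): [G R B E]
  15. access E: HIT. Cache (LRU->MRU): [G R B E]
  16. access E: HIT. Cache (LRU->MRU): [G R B E]
  17. access B: HIT. Cache (LRU->MRU): [G R E B]
  18. access B: HIT. Cache (LRU->MRU): [G R E B]
  19. access E: HIT. Cache (LRU->MRU): [G R B E]
  20. access B: HIT. Cache (LRU->MRU): [G R E B]
  21. access H: MISS, evict G. Cache (LRU->MRU): [R E B H]
  22. access H: HIT. Cache (LRU->MRU): [R E B H]
  23. access B: HIT. Cache (LRU->MRU): [R E H B]
  24. access G: MISS, evict R. Cache (LRU->MRU): [E H B G]
  25. access B: HIT. Cache (LRU->MRU): [E H G B]
  26. access G: HIT. Cache (LRU->MRU): [E H B G]
  27. access G: HIT. Cache (LRU->MRU): [E H B G]
Total: 19 hits, 8 misses, 4 evictions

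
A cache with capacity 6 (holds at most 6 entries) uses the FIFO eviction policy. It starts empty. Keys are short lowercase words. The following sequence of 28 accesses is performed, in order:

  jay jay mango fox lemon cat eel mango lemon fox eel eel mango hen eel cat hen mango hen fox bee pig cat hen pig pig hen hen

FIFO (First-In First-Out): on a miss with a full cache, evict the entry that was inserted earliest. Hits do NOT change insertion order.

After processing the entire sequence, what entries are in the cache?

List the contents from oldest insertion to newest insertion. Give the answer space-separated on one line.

FIFO simulation (capacity=6):
  1. access jay: MISS. Cache (old->new): [jay]
  2. access jay: HIT. Cache (old->new): [jay]
  3. access mango: MISS. Cache (old->new): [jay mango]
  4. access fox: MISS. Cache (old->new): [jay mango fox]
  5. access lemon: MISS. Cache (old->new): [jay mango fox lemon]
  6. access cat: MISS. Cache (old->new): [jay mango fox lemon cat]
  7. access eel: MISS. Cache (old->new): [jay mango fox lemon cat eel]
  8. access mango: HIT. Cache (old->new): [jay mango fox lemon cat eel]
  9. access lemon: HIT. Cache (old->new): [jay mango fox lemon cat eel]
  10. access fox: HIT. Cache (old->new): [jay mango fox lemon cat eel]
  11. access eel: HIT. Cache (old->new): [jay mango fox lemon cat eel]
  12. access eel: HIT. Cache (old->new): [jay mango fox lemon cat eel]
  13. access mango: HIT. Cache (old->new): [jay mango fox lemon cat eel]
  14. access hen: MISS, evict jay. Cache (old->new): [mango fox lemon cat eel hen]
  15. access eel: HIT. Cache (old->new): [mango fox lemon cat eel hen]
  16. access cat: HIT. Cache (old->new): [mango fox lemon cat eel hen]
  17. access hen: HIT. Cache (old->new): [mango fox lemon cat eel hen]
  18. access mango: HIT. Cache (old->new): [mango fox lemon cat eel hen]
  19. access hen: HIT. Cache (old->new): [mango fox lemon cat eel hen]
  20. access fox: HIT. Cache (old->new): [mango fox lemon cat eel hen]
  21. access bee: MISS, evict mango. Cache (old->new): [fox lemon cat eel hen bee]
  22. access pig: MISS, evict fox. Cache (old->new): [lemon cat eel hen bee pig]
  23. access cat: HIT. Cache (old->new): [lemon cat eel hen bee pig]
  24. access hen: HIT. Cache (old->new): [lemon cat eel hen bee pig]
  25. access pig: HIT. Cache (old->new): [lemon cat eel hen bee pig]
  26. access pig: HIT. Cache (old->new): [lemon cat eel hen bee pig]
  27. access hen: HIT. Cache (old->new): [lemon cat eel hen bee pig]
  28. access hen: HIT. Cache (old->new): [lemon cat eel hen bee pig]
Total: 19 hits, 9 misses, 3 evictions

Answer: lemon cat eel hen bee pig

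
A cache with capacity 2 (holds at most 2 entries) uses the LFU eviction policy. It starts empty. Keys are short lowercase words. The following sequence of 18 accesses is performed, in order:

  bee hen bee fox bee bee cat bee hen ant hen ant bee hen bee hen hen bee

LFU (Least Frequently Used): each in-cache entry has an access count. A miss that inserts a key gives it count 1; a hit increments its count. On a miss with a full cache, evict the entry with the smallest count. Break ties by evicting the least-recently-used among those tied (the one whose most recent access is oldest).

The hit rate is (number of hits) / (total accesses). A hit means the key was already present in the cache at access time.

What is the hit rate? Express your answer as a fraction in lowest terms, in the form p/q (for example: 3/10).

Answer: 1/2

Derivation:
LFU simulation (capacity=2):
  1. access bee: MISS. Cache: [bee(c=1)]
  2. access hen: MISS. Cache: [bee(c=1) hen(c=1)]
  3. access bee: HIT, count now 2. Cache: [hen(c=1) bee(c=2)]
  4. access fox: MISS, evict hen(c=1). Cache: [fox(c=1) bee(c=2)]
  5. access bee: HIT, count now 3. Cache: [fox(c=1) bee(c=3)]
  6. access bee: HIT, count now 4. Cache: [fox(c=1) bee(c=4)]
  7. access cat: MISS, evict fox(c=1). Cache: [cat(c=1) bee(c=4)]
  8. access bee: HIT, count now 5. Cache: [cat(c=1) bee(c=5)]
  9. access hen: MISS, evict cat(c=1). Cache: [hen(c=1) bee(c=5)]
  10. access ant: MISS, evict hen(c=1). Cache: [ant(c=1) bee(c=5)]
  11. access hen: MISS, evict ant(c=1). Cache: [hen(c=1) bee(c=5)]
  12. access ant: MISS, evict hen(c=1). Cache: [ant(c=1) bee(c=5)]
  13. access bee: HIT, count now 6. Cache: [ant(c=1) bee(c=6)]
  14. access hen: MISS, evict ant(c=1). Cache: [hen(c=1) bee(c=6)]
  15. access bee: HIT, count now 7. Cache: [hen(c=1) bee(c=7)]
  16. access hen: HIT, count now 2. Cache: [hen(c=2) bee(c=7)]
  17. access hen: HIT, count now 3. Cache: [hen(c=3) bee(c=7)]
  18. access bee: HIT, count now 8. Cache: [hen(c=3) bee(c=8)]
Total: 9 hits, 9 misses, 7 evictions

Hit rate = 9/18 = 1/2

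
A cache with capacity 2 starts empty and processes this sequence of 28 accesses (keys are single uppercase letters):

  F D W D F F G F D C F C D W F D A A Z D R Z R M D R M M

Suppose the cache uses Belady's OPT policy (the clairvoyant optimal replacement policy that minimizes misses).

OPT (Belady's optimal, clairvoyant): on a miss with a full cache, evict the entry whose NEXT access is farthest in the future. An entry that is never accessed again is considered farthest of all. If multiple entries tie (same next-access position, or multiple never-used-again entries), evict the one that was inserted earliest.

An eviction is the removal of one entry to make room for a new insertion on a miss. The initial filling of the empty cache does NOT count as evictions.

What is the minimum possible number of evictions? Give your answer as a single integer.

OPT (Belady) simulation (capacity=2):
  1. access F: MISS. Cache: [F]
  2. access D: MISS. Cache: [F D]
  3. access W: MISS, evict F (next use: step 5). Cache: [D W]
  4. access D: HIT. Next use of D: step 9. Cache: [D W]
  5. access F: MISS, evict W (next use: step 14). Cache: [D F]
  6. access F: HIT. Next use of F: step 8. Cache: [D F]
  7. access G: MISS, evict D (next use: step 9). Cache: [F G]
  8. access F: HIT. Next use of F: step 11. Cache: [F G]
  9. access D: MISS, evict G (next use: never). Cache: [F D]
  10. access C: MISS, evict D (next use: step 13). Cache: [F C]
  11. access F: HIT. Next use of F: step 15. Cache: [F C]
  12. access C: HIT. Next use of C: never. Cache: [F C]
  13. access D: MISS, evict C (next use: never). Cache: [F D]
  14. access W: MISS, evict D (next use: step 16). Cache: [F W]
  15. access F: HIT. Next use of F: never. Cache: [F W]
  16. access D: MISS, evict F (next use: never). Cache: [W D]
  17. access A: MISS, evict W (next use: never). Cache: [D A]
  18. access A: HIT. Next use of A: never. Cache: [D A]
  19. access Z: MISS, evict A (next use: never). Cache: [D Z]
  20. access D: HIT. Next use of D: step 25. Cache: [D Z]
  21. access R: MISS, evict D (next use: step 25). Cache: [Z R]
  22. access Z: HIT. Next use of Z: never. Cache: [Z R]
  23. access R: HIT. Next use of R: step 26. Cache: [Z R]
  24. access M: MISS, evict Z (next use: never). Cache: [R M]
  25. access D: MISS, evict M (next use: step 27). Cache: [R D]
  26. access R: HIT. Next use of R: never. Cache: [R D]
  27. access M: MISS, evict R (next use: never). Cache: [D M]
  28. access M: HIT. Next use of M: never. Cache: [D M]
Total: 12 hits, 16 misses, 14 evictions

Answer: 14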